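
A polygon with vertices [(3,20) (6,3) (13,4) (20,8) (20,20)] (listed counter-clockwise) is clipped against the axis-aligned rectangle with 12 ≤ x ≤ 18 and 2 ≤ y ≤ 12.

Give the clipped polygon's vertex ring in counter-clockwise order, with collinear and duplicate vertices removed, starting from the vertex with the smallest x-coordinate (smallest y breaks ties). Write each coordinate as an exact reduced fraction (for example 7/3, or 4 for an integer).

1. After x ≥ 12: [(12,20) (12,27/7) (13,4) (20,8) (20,20)]
2. After x ≤ 18: [(18,20) (12,20) (12,27/7) (13,4) (18,48/7)]
3. After y ≥ 2: [(18,20) (12,20) (12,27/7) (13,4) (18,48/7)]
4. After y ≤ 12: [(18,12) (12,12) (12,27/7) (13,4) (18,48/7)]
5. Canonical ring: [(12,27/7) (13,4) (18,48/7) (18,12) (12,12)]

Clipped polygon: [(12,27/7) (13,4) (18,48/7) (18,12) (12,12)]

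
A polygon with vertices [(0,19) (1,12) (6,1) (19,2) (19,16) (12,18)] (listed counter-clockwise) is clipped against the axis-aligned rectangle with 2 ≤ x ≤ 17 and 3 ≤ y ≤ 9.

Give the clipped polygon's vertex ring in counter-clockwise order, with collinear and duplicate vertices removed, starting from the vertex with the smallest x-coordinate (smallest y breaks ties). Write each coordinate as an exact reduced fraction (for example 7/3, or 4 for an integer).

Clipped polygon: [(26/11,9) (56/11,3) (17,3) (17,9)]

1. After x ≥ 2: [(2,113/6) (2,49/5) (6,1) (19,2) (19,16) (12,18)]
2. After x ≤ 17: [(2,113/6) (2,49/5) (6,1) (17,24/13) (17,116/7) (12,18)]
3. After y ≥ 3: [(2,113/6) (2,49/5) (56/11,3) (17,3) (17,116/7) (12,18)]
4. After y ≤ 9: [(26/11,9) (56/11,3) (17,3) (17,9)]
5. Canonical ring: [(26/11,9) (56/11,3) (17,3) (17,9)]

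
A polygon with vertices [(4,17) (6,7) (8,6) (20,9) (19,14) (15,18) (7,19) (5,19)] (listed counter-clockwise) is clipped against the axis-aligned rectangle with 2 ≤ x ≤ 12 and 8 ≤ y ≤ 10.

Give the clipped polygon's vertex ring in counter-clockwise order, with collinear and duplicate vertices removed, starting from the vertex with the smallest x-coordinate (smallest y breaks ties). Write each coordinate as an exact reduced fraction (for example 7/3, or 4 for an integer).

1. After x ≥ 2: [(4,17) (6,7) (8,6) (20,9) (19,14) (15,18) (7,19) (5,19)]
2. After x ≤ 12: [(4,17) (6,7) (8,6) (12,7) (12,147/8) (7,19) (5,19)]
3. After y ≥ 8: [(4,17) (29/5,8) (12,8) (12,147/8) (7,19) (5,19)]
4. After y ≤ 10: [(27/5,10) (29/5,8) (12,8) (12,10)]
5. Canonical ring: [(27/5,10) (29/5,8) (12,8) (12,10)]

Clipped polygon: [(27/5,10) (29/5,8) (12,8) (12,10)]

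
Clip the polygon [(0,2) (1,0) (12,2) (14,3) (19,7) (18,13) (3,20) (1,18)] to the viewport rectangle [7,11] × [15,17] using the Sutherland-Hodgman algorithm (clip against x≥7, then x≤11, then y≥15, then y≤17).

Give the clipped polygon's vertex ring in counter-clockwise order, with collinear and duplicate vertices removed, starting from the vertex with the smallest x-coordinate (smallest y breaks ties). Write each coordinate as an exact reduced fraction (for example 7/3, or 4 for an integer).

1. After x ≥ 7: [(7,12/11) (12,2) (14,3) (19,7) (18,13) (7,272/15)]
2. After x ≤ 11: [(7,12/11) (11,20/11) (11,244/15) (7,272/15)]
3. After y ≥ 15: [(7,15) (11,15) (11,244/15) (7,272/15)]
4. After y ≤ 17: [(7,17) (7,15) (11,15) (11,244/15) (66/7,17)]
5. Canonical ring: [(7,15) (11,15) (11,244/15) (66/7,17) (7,17)]

Clipped polygon: [(7,15) (11,15) (11,244/15) (66/7,17) (7,17)]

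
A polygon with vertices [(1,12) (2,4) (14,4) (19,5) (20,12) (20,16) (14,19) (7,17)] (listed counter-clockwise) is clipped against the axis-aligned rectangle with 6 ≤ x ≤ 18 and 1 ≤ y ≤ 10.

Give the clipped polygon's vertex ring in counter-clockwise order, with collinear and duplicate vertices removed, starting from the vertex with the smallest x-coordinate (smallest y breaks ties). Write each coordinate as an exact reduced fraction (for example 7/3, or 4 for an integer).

Clipped polygon: [(6,4) (14,4) (18,24/5) (18,10) (6,10)]

1. After x ≥ 6: [(6,97/6) (6,4) (14,4) (19,5) (20,12) (20,16) (14,19) (7,17)]
2. After x ≤ 18: [(6,97/6) (6,4) (14,4) (18,24/5) (18,17) (14,19) (7,17)]
3. After y ≥ 1: [(6,97/6) (6,4) (14,4) (18,24/5) (18,17) (14,19) (7,17)]
4. After y ≤ 10: [(6,10) (6,4) (14,4) (18,24/5) (18,10)]
5. Canonical ring: [(6,4) (14,4) (18,24/5) (18,10) (6,10)]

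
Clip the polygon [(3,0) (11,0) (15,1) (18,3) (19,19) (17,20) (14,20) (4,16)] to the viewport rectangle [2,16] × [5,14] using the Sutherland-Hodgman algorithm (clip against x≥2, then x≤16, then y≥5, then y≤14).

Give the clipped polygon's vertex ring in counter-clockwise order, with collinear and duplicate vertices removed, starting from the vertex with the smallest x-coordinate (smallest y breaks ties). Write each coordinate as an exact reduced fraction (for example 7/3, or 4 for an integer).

1. After x ≥ 2: [(3,0) (11,0) (15,1) (18,3) (19,19) (17,20) (14,20) (4,16)]
2. After x ≤ 16: [(3,0) (11,0) (15,1) (16,5/3) (16,20) (14,20) (4,16)]
3. After y ≥ 5: [(53/16,5) (16,5) (16,20) (14,20) (4,16)]
4. After y ≤ 14: [(31/8,14) (53/16,5) (16,5) (16,14)]
5. Canonical ring: [(53/16,5) (16,5) (16,14) (31/8,14)]

Clipped polygon: [(53/16,5) (16,5) (16,14) (31/8,14)]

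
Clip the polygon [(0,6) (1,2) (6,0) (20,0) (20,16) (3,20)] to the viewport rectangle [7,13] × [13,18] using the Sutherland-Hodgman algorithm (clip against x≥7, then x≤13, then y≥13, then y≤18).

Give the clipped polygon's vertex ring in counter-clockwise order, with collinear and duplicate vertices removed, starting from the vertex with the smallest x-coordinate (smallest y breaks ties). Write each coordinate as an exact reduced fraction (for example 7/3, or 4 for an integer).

Clipped polygon: [(7,13) (13,13) (13,300/17) (23/2,18) (7,18)]

1. After x ≥ 7: [(7,0) (20,0) (20,16) (7,324/17)]
2. After x ≤ 13: [(7,0) (13,0) (13,300/17) (7,324/17)]
3. After y ≥ 13: [(7,13) (13,13) (13,300/17) (7,324/17)]
4. After y ≤ 18: [(7,18) (7,13) (13,13) (13,300/17) (23/2,18)]
5. Canonical ring: [(7,13) (13,13) (13,300/17) (23/2,18) (7,18)]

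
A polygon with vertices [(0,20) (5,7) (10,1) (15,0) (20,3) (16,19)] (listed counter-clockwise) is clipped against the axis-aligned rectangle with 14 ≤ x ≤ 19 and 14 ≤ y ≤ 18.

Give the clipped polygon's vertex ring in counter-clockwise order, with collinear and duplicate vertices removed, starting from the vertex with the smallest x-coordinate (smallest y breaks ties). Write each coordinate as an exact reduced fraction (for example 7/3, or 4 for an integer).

Clipped polygon: [(14,14) (69/4,14) (65/4,18) (14,18)]

1. After x ≥ 14: [(14,153/8) (14,1/5) (15,0) (20,3) (16,19)]
2. After x ≤ 19: [(14,153/8) (14,1/5) (15,0) (19,12/5) (19,7) (16,19)]
3. After y ≥ 14: [(14,153/8) (14,14) (69/4,14) (16,19)]
4. After y ≤ 18: [(14,18) (14,14) (69/4,14) (65/4,18)]
5. Canonical ring: [(14,14) (69/4,14) (65/4,18) (14,18)]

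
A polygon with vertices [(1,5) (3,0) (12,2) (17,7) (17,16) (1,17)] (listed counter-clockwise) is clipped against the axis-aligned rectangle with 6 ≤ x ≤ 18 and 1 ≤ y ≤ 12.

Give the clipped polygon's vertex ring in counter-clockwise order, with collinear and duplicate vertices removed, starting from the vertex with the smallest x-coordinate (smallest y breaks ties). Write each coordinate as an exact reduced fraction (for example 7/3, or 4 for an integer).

Clipped polygon: [(6,1) (15/2,1) (12,2) (17,7) (17,12) (6,12)]

1. After x ≥ 6: [(6,2/3) (12,2) (17,7) (17,16) (6,267/16)]
2. After x ≤ 18: [(6,2/3) (12,2) (17,7) (17,16) (6,267/16)]
3. After y ≥ 1: [(6,1) (15/2,1) (12,2) (17,7) (17,16) (6,267/16)]
4. After y ≤ 12: [(6,12) (6,1) (15/2,1) (12,2) (17,7) (17,12)]
5. Canonical ring: [(6,1) (15/2,1) (12,2) (17,7) (17,12) (6,12)]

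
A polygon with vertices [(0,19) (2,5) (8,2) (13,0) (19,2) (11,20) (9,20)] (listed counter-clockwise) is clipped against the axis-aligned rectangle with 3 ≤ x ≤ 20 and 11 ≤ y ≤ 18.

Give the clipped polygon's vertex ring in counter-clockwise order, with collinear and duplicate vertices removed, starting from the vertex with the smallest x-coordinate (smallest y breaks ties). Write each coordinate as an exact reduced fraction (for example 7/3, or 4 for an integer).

1. After x ≥ 3: [(3,58/3) (3,9/2) (8,2) (13,0) (19,2) (11,20) (9,20)]
2. After x ≤ 20: [(3,58/3) (3,9/2) (8,2) (13,0) (19,2) (11,20) (9,20)]
3. After y ≥ 11: [(3,58/3) (3,11) (15,11) (11,20) (9,20)]
4. After y ≤ 18: [(3,18) (3,11) (15,11) (107/9,18)]
5. Canonical ring: [(3,11) (15,11) (107/9,18) (3,18)]

Clipped polygon: [(3,11) (15,11) (107/9,18) (3,18)]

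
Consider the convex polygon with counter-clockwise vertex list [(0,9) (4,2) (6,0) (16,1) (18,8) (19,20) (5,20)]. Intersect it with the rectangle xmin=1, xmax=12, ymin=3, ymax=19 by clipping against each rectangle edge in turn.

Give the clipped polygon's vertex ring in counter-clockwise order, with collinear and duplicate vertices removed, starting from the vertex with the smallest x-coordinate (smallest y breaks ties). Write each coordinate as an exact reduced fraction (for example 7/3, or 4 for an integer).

Clipped polygon: [(1,29/4) (24/7,3) (12,3) (12,19) (50/11,19) (1,56/5)]

1. After x ≥ 1: [(1,56/5) (1,29/4) (4,2) (6,0) (16,1) (18,8) (19,20) (5,20)]
2. After x ≤ 12: [(1,56/5) (1,29/4) (4,2) (6,0) (12,3/5) (12,20) (5,20)]
3. After y ≥ 3: [(1,56/5) (1,29/4) (24/7,3) (12,3) (12,20) (5,20)]
4. After y ≤ 19: [(50/11,19) (1,56/5) (1,29/4) (24/7,3) (12,3) (12,19)]
5. Canonical ring: [(1,29/4) (24/7,3) (12,3) (12,19) (50/11,19) (1,56/5)]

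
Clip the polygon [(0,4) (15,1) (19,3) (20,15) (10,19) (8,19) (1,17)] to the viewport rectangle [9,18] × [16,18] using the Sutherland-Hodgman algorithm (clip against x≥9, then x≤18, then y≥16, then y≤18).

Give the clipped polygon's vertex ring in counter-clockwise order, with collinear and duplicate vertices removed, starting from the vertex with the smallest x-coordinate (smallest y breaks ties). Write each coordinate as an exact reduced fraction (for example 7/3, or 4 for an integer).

1. After x ≥ 9: [(9,11/5) (15,1) (19,3) (20,15) (10,19) (9,19)]
2. After x ≤ 18: [(9,11/5) (15,1) (18,5/2) (18,79/5) (10,19) (9,19)]
3. After y ≥ 16: [(9,16) (35/2,16) (10,19) (9,19)]
4. After y ≤ 18: [(9,18) (9,16) (35/2,16) (25/2,18)]
5. Canonical ring: [(9,16) (35/2,16) (25/2,18) (9,18)]

Clipped polygon: [(9,16) (35/2,16) (25/2,18) (9,18)]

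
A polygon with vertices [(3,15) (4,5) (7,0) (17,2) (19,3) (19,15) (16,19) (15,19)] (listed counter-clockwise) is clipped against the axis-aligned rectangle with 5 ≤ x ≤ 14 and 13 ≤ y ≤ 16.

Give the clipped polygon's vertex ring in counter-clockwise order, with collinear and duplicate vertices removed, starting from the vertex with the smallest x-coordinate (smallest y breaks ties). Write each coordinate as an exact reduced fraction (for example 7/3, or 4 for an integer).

1. After x ≥ 5: [(5,47/3) (5,10/3) (7,0) (17,2) (19,3) (19,15) (16,19) (15,19)]
2. After x ≤ 14: [(14,56/3) (5,47/3) (5,10/3) (7,0) (14,7/5)]
3. After y ≥ 13: [(14,13) (14,56/3) (5,47/3) (5,13)]
4. After y ≤ 16: [(14,13) (14,16) (6,16) (5,47/3) (5,13)]
5. Canonical ring: [(5,13) (14,13) (14,16) (6,16) (5,47/3)]

Clipped polygon: [(5,13) (14,13) (14,16) (6,16) (5,47/3)]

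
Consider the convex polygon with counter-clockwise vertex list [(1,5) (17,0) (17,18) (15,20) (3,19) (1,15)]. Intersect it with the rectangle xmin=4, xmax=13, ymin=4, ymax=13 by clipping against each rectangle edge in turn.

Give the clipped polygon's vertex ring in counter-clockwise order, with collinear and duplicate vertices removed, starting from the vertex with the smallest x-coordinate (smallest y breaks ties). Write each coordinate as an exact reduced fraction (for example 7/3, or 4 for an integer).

1. After x ≥ 4: [(4,65/16) (17,0) (17,18) (15,20) (4,229/12)]
2. After x ≤ 13: [(4,65/16) (13,5/4) (13,119/6) (4,229/12)]
3. After y ≥ 4: [(4,65/16) (21/5,4) (13,4) (13,119/6) (4,229/12)]
4. After y ≤ 13: [(4,13) (4,65/16) (21/5,4) (13,4) (13,13)]
5. Canonical ring: [(4,65/16) (21/5,4) (13,4) (13,13) (4,13)]

Clipped polygon: [(4,65/16) (21/5,4) (13,4) (13,13) (4,13)]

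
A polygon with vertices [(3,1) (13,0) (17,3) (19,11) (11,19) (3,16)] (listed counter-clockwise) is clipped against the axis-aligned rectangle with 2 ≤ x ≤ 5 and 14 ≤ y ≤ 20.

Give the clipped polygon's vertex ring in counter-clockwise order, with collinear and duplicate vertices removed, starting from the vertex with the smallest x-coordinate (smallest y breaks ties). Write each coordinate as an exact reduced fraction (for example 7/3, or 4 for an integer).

1. After x ≥ 2: [(3,1) (13,0) (17,3) (19,11) (11,19) (3,16)]
2. After x ≤ 5: [(3,1) (5,4/5) (5,67/4) (3,16)]
3. After y ≥ 14: [(3,14) (5,14) (5,67/4) (3,16)]
4. After y ≤ 20: [(3,14) (5,14) (5,67/4) (3,16)]
5. Canonical ring: [(3,14) (5,14) (5,67/4) (3,16)]

Clipped polygon: [(3,14) (5,14) (5,67/4) (3,16)]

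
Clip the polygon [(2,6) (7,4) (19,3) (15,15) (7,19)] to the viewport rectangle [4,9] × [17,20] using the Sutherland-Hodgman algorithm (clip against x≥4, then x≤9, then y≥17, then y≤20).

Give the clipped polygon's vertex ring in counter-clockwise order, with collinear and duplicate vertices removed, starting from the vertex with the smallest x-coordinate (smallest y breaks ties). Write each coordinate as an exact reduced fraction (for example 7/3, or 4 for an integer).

Clipped polygon: [(81/13,17) (9,17) (9,18) (7,19)]

1. After x ≥ 4: [(4,56/5) (4,26/5) (7,4) (19,3) (15,15) (7,19)]
2. After x ≤ 9: [(4,56/5) (4,26/5) (7,4) (9,23/6) (9,18) (7,19)]
3. After y ≥ 17: [(81/13,17) (9,17) (9,18) (7,19)]
4. After y ≤ 20: [(81/13,17) (9,17) (9,18) (7,19)]
5. Canonical ring: [(81/13,17) (9,17) (9,18) (7,19)]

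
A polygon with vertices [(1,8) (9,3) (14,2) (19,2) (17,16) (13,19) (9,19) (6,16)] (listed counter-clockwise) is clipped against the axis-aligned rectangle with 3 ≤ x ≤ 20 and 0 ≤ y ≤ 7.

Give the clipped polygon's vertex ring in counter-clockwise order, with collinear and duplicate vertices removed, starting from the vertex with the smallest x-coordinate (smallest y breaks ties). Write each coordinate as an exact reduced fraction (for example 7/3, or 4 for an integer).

Clipped polygon: [(3,27/4) (9,3) (14,2) (19,2) (128/7,7) (3,7)]

1. After x ≥ 3: [(3,56/5) (3,27/4) (9,3) (14,2) (19,2) (17,16) (13,19) (9,19) (6,16)]
2. After x ≤ 20: [(3,56/5) (3,27/4) (9,3) (14,2) (19,2) (17,16) (13,19) (9,19) (6,16)]
3. After y ≥ 0: [(3,56/5) (3,27/4) (9,3) (14,2) (19,2) (17,16) (13,19) (9,19) (6,16)]
4. After y ≤ 7: [(3,7) (3,27/4) (9,3) (14,2) (19,2) (128/7,7)]
5. Canonical ring: [(3,27/4) (9,3) (14,2) (19,2) (128/7,7) (3,7)]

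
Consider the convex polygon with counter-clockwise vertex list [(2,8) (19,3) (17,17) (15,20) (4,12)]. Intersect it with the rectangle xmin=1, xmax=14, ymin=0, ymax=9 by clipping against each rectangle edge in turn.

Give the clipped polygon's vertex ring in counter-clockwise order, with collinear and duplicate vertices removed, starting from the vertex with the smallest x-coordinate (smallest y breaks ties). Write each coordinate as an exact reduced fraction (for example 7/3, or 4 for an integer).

Clipped polygon: [(2,8) (14,76/17) (14,9) (5/2,9)]

1. After x ≥ 1: [(2,8) (19,3) (17,17) (15,20) (4,12)]
2. After x ≤ 14: [(2,8) (14,76/17) (14,212/11) (4,12)]
3. After y ≥ 0: [(2,8) (14,76/17) (14,212/11) (4,12)]
4. After y ≤ 9: [(5/2,9) (2,8) (14,76/17) (14,9)]
5. Canonical ring: [(2,8) (14,76/17) (14,9) (5/2,9)]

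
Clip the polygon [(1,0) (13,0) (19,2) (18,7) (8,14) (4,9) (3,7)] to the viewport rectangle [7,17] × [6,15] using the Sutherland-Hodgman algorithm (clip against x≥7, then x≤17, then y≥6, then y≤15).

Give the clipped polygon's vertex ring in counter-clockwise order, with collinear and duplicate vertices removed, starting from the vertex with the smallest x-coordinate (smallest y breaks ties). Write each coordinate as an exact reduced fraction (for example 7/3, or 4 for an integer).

Clipped polygon: [(7,6) (17,6) (17,77/10) (8,14) (7,51/4)]

1. After x ≥ 7: [(7,0) (13,0) (19,2) (18,7) (8,14) (7,51/4)]
2. After x ≤ 17: [(7,0) (13,0) (17,4/3) (17,77/10) (8,14) (7,51/4)]
3. After y ≥ 6: [(7,6) (17,6) (17,77/10) (8,14) (7,51/4)]
4. After y ≤ 15: [(7,6) (17,6) (17,77/10) (8,14) (7,51/4)]
5. Canonical ring: [(7,6) (17,6) (17,77/10) (8,14) (7,51/4)]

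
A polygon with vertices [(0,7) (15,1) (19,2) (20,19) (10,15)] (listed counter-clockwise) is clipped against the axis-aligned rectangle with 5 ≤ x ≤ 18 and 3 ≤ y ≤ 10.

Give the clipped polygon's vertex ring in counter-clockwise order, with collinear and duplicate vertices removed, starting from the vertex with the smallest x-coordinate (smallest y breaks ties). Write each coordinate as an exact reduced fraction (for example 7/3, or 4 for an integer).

1. After x ≥ 5: [(5,11) (5,5) (15,1) (19,2) (20,19) (10,15)]
2. After x ≤ 18: [(5,11) (5,5) (15,1) (18,7/4) (18,91/5) (10,15)]
3. After y ≥ 3: [(5,11) (5,5) (10,3) (18,3) (18,91/5) (10,15)]
4. After y ≤ 10: [(5,10) (5,5) (10,3) (18,3) (18,10)]
5. Canonical ring: [(5,5) (10,3) (18,3) (18,10) (5,10)]

Clipped polygon: [(5,5) (10,3) (18,3) (18,10) (5,10)]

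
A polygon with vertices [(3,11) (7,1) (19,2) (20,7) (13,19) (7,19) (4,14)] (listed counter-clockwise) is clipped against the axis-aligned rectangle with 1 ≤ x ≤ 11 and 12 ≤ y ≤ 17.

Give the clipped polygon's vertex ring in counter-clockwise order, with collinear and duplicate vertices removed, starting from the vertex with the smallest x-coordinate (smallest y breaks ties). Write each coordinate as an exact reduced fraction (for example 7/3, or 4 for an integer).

1. After x ≥ 1: [(3,11) (7,1) (19,2) (20,7) (13,19) (7,19) (4,14)]
2. After x ≤ 11: [(3,11) (7,1) (11,4/3) (11,19) (7,19) (4,14)]
3. After y ≥ 12: [(10/3,12) (11,12) (11,19) (7,19) (4,14)]
4. After y ≤ 17: [(10/3,12) (11,12) (11,17) (29/5,17) (4,14)]
5. Canonical ring: [(10/3,12) (11,12) (11,17) (29/5,17) (4,14)]

Clipped polygon: [(10/3,12) (11,12) (11,17) (29/5,17) (4,14)]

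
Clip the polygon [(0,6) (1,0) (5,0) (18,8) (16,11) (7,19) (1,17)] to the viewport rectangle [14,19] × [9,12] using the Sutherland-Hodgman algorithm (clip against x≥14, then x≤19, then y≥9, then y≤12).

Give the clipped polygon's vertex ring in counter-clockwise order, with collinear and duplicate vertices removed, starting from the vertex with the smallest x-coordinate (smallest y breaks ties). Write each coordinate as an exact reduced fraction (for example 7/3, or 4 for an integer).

Clipped polygon: [(14,9) (52/3,9) (16,11) (119/8,12) (14,12)]

1. After x ≥ 14: [(14,72/13) (18,8) (16,11) (14,115/9)]
2. After x ≤ 19: [(14,72/13) (18,8) (16,11) (14,115/9)]
3. After y ≥ 9: [(14,9) (52/3,9) (16,11) (14,115/9)]
4. After y ≤ 12: [(14,12) (14,9) (52/3,9) (16,11) (119/8,12)]
5. Canonical ring: [(14,9) (52/3,9) (16,11) (119/8,12) (14,12)]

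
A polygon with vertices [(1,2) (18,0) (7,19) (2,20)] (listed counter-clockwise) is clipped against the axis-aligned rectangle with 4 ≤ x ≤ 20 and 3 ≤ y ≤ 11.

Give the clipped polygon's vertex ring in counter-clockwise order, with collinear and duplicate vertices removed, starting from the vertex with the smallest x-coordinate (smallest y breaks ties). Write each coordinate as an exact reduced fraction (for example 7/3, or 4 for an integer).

1. After x ≥ 4: [(4,28/17) (18,0) (7,19) (4,98/5)]
2. After x ≤ 20: [(4,28/17) (18,0) (7,19) (4,98/5)]
3. After y ≥ 3: [(4,3) (309/19,3) (7,19) (4,98/5)]
4. After y ≤ 11: [(4,11) (4,3) (309/19,3) (221/19,11)]
5. Canonical ring: [(4,3) (309/19,3) (221/19,11) (4,11)]

Clipped polygon: [(4,3) (309/19,3) (221/19,11) (4,11)]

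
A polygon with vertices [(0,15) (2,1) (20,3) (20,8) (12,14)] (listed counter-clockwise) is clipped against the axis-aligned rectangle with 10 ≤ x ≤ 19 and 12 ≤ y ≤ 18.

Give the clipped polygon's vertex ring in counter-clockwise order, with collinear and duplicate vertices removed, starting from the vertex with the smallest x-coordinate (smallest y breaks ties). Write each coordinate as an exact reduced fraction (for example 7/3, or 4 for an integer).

Clipped polygon: [(10,12) (44/3,12) (12,14) (10,85/6)]

1. After x ≥ 10: [(10,85/6) (10,17/9) (20,3) (20,8) (12,14)]
2. After x ≤ 19: [(10,85/6) (10,17/9) (19,26/9) (19,35/4) (12,14)]
3. After y ≥ 12: [(10,85/6) (10,12) (44/3,12) (12,14)]
4. After y ≤ 18: [(10,85/6) (10,12) (44/3,12) (12,14)]
5. Canonical ring: [(10,12) (44/3,12) (12,14) (10,85/6)]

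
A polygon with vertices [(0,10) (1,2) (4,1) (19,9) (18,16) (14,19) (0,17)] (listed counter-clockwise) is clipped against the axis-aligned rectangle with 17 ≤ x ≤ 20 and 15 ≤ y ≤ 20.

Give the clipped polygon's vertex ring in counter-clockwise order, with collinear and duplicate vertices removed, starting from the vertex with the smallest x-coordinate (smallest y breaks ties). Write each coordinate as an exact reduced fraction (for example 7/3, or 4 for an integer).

1. After x ≥ 17: [(17,119/15) (19,9) (18,16) (17,67/4)]
2. After x ≤ 20: [(17,119/15) (19,9) (18,16) (17,67/4)]
3. After y ≥ 15: [(17,15) (127/7,15) (18,16) (17,67/4)]
4. After y ≤ 20: [(17,15) (127/7,15) (18,16) (17,67/4)]
5. Canonical ring: [(17,15) (127/7,15) (18,16) (17,67/4)]

Clipped polygon: [(17,15) (127/7,15) (18,16) (17,67/4)]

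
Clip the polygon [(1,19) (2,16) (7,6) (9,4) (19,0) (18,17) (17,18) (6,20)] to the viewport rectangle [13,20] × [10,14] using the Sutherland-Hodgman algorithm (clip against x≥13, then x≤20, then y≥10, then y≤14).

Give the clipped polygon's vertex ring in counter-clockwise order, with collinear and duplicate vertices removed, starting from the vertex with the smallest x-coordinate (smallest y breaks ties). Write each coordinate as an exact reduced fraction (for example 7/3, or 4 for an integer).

1. After x ≥ 13: [(13,12/5) (19,0) (18,17) (17,18) (13,206/11)]
2. After x ≤ 20: [(13,12/5) (19,0) (18,17) (17,18) (13,206/11)]
3. After y ≥ 10: [(13,10) (313/17,10) (18,17) (17,18) (13,206/11)]
4. After y ≤ 14: [(13,14) (13,10) (313/17,10) (309/17,14)]
5. Canonical ring: [(13,10) (313/17,10) (309/17,14) (13,14)]

Clipped polygon: [(13,10) (313/17,10) (309/17,14) (13,14)]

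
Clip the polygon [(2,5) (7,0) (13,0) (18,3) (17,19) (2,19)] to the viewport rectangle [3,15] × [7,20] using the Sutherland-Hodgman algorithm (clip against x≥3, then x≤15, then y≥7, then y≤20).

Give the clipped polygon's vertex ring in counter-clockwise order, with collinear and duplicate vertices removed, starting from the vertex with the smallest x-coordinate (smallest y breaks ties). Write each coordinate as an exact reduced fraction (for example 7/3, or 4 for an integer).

1. After x ≥ 3: [(3,4) (7,0) (13,0) (18,3) (17,19) (3,19)]
2. After x ≤ 15: [(3,4) (7,0) (13,0) (15,6/5) (15,19) (3,19)]
3. After y ≥ 7: [(3,7) (15,7) (15,19) (3,19)]
4. After y ≤ 20: [(3,7) (15,7) (15,19) (3,19)]
5. Canonical ring: [(3,7) (15,7) (15,19) (3,19)]

Clipped polygon: [(3,7) (15,7) (15,19) (3,19)]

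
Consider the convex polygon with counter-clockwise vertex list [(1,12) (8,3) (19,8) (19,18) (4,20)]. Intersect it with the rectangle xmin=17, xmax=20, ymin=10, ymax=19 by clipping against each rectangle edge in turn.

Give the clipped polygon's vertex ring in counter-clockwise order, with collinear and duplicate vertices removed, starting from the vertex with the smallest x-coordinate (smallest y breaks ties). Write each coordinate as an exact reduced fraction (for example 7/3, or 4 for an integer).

Clipped polygon: [(17,10) (19,10) (19,18) (17,274/15)]

1. After x ≥ 17: [(17,78/11) (19,8) (19,18) (17,274/15)]
2. After x ≤ 20: [(17,78/11) (19,8) (19,18) (17,274/15)]
3. After y ≥ 10: [(17,10) (19,10) (19,18) (17,274/15)]
4. After y ≤ 19: [(17,10) (19,10) (19,18) (17,274/15)]
5. Canonical ring: [(17,10) (19,10) (19,18) (17,274/15)]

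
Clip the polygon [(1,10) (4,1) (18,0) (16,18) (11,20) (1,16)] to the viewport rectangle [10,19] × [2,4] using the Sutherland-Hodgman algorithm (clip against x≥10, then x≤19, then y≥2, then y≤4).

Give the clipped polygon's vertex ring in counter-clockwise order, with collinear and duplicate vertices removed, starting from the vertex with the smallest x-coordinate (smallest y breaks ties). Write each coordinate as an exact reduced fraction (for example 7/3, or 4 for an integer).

Clipped polygon: [(10,2) (160/9,2) (158/9,4) (10,4)]

1. After x ≥ 10: [(10,4/7) (18,0) (16,18) (11,20) (10,98/5)]
2. After x ≤ 19: [(10,4/7) (18,0) (16,18) (11,20) (10,98/5)]
3. After y ≥ 2: [(10,2) (160/9,2) (16,18) (11,20) (10,98/5)]
4. After y ≤ 4: [(10,4) (10,2) (160/9,2) (158/9,4)]
5. Canonical ring: [(10,2) (160/9,2) (158/9,4) (10,4)]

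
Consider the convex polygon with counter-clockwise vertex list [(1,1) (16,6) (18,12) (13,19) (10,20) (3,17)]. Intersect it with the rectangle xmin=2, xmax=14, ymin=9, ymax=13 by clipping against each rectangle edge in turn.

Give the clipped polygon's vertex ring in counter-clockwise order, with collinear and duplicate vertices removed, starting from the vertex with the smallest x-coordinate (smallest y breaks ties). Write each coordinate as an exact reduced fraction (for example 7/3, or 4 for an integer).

Clipped polygon: [(2,9) (14,9) (14,13) (5/2,13)]

1. After x ≥ 2: [(2,9) (2,4/3) (16,6) (18,12) (13,19) (10,20) (3,17)]
2. After x ≤ 14: [(2,9) (2,4/3) (14,16/3) (14,88/5) (13,19) (10,20) (3,17)]
3. After y ≥ 9: [(2,9) (2,9) (14,9) (14,88/5) (13,19) (10,20) (3,17)]
4. After y ≤ 13: [(5/2,13) (2,9) (2,9) (14,9) (14,13)]
5. Canonical ring: [(2,9) (14,9) (14,13) (5/2,13)]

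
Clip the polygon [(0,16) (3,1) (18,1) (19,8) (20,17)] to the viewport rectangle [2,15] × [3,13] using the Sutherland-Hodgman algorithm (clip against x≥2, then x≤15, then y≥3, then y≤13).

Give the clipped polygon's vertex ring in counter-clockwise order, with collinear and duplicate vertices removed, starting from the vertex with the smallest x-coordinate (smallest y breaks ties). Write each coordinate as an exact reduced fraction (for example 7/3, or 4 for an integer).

Clipped polygon: [(2,6) (13/5,3) (15,3) (15,13) (2,13)]

1. After x ≥ 2: [(2,161/10) (2,6) (3,1) (18,1) (19,8) (20,17)]
2. After x ≤ 15: [(15,67/4) (2,161/10) (2,6) (3,1) (15,1)]
3. After y ≥ 3: [(15,3) (15,67/4) (2,161/10) (2,6) (13/5,3)]
4. After y ≤ 13: [(15,3) (15,13) (2,13) (2,6) (13/5,3)]
5. Canonical ring: [(2,6) (13/5,3) (15,3) (15,13) (2,13)]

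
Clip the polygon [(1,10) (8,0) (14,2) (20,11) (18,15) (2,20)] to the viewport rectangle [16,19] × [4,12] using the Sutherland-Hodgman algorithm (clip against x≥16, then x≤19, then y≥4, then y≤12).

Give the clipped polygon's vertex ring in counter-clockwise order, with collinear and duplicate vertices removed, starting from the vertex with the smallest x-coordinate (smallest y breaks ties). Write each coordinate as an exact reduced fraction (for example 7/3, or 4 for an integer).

1. After x ≥ 16: [(16,5) (20,11) (18,15) (16,125/8)]
2. After x ≤ 19: [(16,5) (19,19/2) (19,13) (18,15) (16,125/8)]
3. After y ≥ 4: [(16,5) (19,19/2) (19,13) (18,15) (16,125/8)]
4. After y ≤ 12: [(16,12) (16,5) (19,19/2) (19,12)]
5. Canonical ring: [(16,5) (19,19/2) (19,12) (16,12)]

Clipped polygon: [(16,5) (19,19/2) (19,12) (16,12)]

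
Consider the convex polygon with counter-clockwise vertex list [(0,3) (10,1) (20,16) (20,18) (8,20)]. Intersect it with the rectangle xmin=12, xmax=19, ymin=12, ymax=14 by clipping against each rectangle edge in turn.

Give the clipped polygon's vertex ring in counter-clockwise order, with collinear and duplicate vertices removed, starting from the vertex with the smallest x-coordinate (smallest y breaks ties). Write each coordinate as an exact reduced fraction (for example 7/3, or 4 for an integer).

Clipped polygon: [(12,12) (52/3,12) (56/3,14) (12,14)]

1. After x ≥ 12: [(12,4) (20,16) (20,18) (12,58/3)]
2. After x ≤ 19: [(12,4) (19,29/2) (19,109/6) (12,58/3)]
3. After y ≥ 12: [(12,12) (52/3,12) (19,29/2) (19,109/6) (12,58/3)]
4. After y ≤ 14: [(12,14) (12,12) (52/3,12) (56/3,14)]
5. Canonical ring: [(12,12) (52/3,12) (56/3,14) (12,14)]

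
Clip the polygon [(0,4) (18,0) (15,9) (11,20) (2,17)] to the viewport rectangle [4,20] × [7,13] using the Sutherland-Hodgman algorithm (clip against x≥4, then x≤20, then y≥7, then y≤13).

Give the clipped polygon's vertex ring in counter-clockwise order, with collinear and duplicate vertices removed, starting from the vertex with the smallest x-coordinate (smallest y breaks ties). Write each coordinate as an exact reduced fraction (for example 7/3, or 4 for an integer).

Clipped polygon: [(4,7) (47/3,7) (15,9) (149/11,13) (4,13)]

1. After x ≥ 4: [(4,28/9) (18,0) (15,9) (11,20) (4,53/3)]
2. After x ≤ 20: [(4,28/9) (18,0) (15,9) (11,20) (4,53/3)]
3. After y ≥ 7: [(4,7) (47/3,7) (15,9) (11,20) (4,53/3)]
4. After y ≤ 13: [(4,13) (4,7) (47/3,7) (15,9) (149/11,13)]
5. Canonical ring: [(4,7) (47/3,7) (15,9) (149/11,13) (4,13)]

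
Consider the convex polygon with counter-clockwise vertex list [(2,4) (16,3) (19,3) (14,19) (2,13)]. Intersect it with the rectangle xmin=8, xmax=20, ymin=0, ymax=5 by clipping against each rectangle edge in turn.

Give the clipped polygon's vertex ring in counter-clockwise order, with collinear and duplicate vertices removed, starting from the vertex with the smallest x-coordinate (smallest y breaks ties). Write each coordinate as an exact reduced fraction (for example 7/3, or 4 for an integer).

1. After x ≥ 8: [(8,25/7) (16,3) (19,3) (14,19) (8,16)]
2. After x ≤ 20: [(8,25/7) (16,3) (19,3) (14,19) (8,16)]
3. After y ≥ 0: [(8,25/7) (16,3) (19,3) (14,19) (8,16)]
4. After y ≤ 5: [(8,5) (8,25/7) (16,3) (19,3) (147/8,5)]
5. Canonical ring: [(8,25/7) (16,3) (19,3) (147/8,5) (8,5)]

Clipped polygon: [(8,25/7) (16,3) (19,3) (147/8,5) (8,5)]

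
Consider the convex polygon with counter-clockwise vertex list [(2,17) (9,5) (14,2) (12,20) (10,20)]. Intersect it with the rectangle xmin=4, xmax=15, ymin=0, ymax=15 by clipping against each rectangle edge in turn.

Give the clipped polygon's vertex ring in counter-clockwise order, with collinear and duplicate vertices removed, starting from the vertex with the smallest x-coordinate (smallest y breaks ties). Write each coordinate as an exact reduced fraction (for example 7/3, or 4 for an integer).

1. After x ≥ 4: [(4,71/4) (4,95/7) (9,5) (14,2) (12,20) (10,20)]
2. After x ≤ 15: [(4,71/4) (4,95/7) (9,5) (14,2) (12,20) (10,20)]
3. After y ≥ 0: [(4,71/4) (4,95/7) (9,5) (14,2) (12,20) (10,20)]
4. After y ≤ 15: [(4,15) (4,95/7) (9,5) (14,2) (113/9,15)]
5. Canonical ring: [(4,95/7) (9,5) (14,2) (113/9,15) (4,15)]

Clipped polygon: [(4,95/7) (9,5) (14,2) (113/9,15) (4,15)]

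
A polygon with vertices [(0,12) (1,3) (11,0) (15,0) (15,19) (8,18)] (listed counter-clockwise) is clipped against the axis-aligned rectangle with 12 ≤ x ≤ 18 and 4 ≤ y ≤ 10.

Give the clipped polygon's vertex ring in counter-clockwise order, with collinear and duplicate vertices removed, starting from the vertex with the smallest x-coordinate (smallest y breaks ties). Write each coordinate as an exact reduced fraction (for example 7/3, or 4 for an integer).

1. After x ≥ 12: [(12,0) (15,0) (15,19) (12,130/7)]
2. After x ≤ 18: [(12,0) (15,0) (15,19) (12,130/7)]
3. After y ≥ 4: [(12,4) (15,4) (15,19) (12,130/7)]
4. After y ≤ 10: [(12,10) (12,4) (15,4) (15,10)]
5. Canonical ring: [(12,4) (15,4) (15,10) (12,10)]

Clipped polygon: [(12,4) (15,4) (15,10) (12,10)]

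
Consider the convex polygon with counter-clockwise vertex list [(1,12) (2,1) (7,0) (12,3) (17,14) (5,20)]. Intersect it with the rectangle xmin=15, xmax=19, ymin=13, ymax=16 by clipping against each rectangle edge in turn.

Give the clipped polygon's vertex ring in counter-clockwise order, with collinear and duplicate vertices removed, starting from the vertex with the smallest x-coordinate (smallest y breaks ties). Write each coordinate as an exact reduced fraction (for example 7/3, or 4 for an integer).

Clipped polygon: [(15,13) (182/11,13) (17,14) (15,15)]

1. After x ≥ 15: [(15,48/5) (17,14) (15,15)]
2. After x ≤ 19: [(15,48/5) (17,14) (15,15)]
3. After y ≥ 13: [(15,13) (182/11,13) (17,14) (15,15)]
4. After y ≤ 16: [(15,13) (182/11,13) (17,14) (15,15)]
5. Canonical ring: [(15,13) (182/11,13) (17,14) (15,15)]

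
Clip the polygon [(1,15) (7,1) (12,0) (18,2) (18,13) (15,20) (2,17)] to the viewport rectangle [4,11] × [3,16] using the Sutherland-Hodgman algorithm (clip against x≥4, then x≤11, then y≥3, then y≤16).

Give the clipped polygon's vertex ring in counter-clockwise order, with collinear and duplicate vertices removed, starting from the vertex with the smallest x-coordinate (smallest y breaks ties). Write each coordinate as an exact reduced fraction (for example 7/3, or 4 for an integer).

Clipped polygon: [(4,8) (43/7,3) (11,3) (11,16) (4,16)]

1. After x ≥ 4: [(4,8) (7,1) (12,0) (18,2) (18,13) (15,20) (4,227/13)]
2. After x ≤ 11: [(4,8) (7,1) (11,1/5) (11,248/13) (4,227/13)]
3. After y ≥ 3: [(4,8) (43/7,3) (11,3) (11,248/13) (4,227/13)]
4. After y ≤ 16: [(4,16) (4,8) (43/7,3) (11,3) (11,16)]
5. Canonical ring: [(4,8) (43/7,3) (11,3) (11,16) (4,16)]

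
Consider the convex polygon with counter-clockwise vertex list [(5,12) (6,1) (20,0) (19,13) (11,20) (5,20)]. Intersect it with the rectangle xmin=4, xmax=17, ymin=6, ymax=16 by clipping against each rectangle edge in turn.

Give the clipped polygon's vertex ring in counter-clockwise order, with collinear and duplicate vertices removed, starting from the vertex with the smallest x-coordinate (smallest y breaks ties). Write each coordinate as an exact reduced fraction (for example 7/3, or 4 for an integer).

Clipped polygon: [(5,12) (61/11,6) (17,6) (17,59/4) (109/7,16) (5,16)]

1. After x ≥ 4: [(5,12) (6,1) (20,0) (19,13) (11,20) (5,20)]
2. After x ≤ 17: [(5,12) (6,1) (17,3/14) (17,59/4) (11,20) (5,20)]
3. After y ≥ 6: [(5,12) (61/11,6) (17,6) (17,59/4) (11,20) (5,20)]
4. After y ≤ 16: [(5,16) (5,12) (61/11,6) (17,6) (17,59/4) (109/7,16)]
5. Canonical ring: [(5,12) (61/11,6) (17,6) (17,59/4) (109/7,16) (5,16)]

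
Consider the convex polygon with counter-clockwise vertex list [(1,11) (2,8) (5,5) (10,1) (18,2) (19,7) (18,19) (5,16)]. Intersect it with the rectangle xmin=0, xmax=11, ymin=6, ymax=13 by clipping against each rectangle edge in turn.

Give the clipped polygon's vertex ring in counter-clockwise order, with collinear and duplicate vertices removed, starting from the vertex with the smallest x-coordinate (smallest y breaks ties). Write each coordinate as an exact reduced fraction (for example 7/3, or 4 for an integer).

Clipped polygon: [(1,11) (2,8) (4,6) (11,6) (11,13) (13/5,13)]

1. After x ≥ 0: [(1,11) (2,8) (5,5) (10,1) (18,2) (19,7) (18,19) (5,16)]
2. After x ≤ 11: [(1,11) (2,8) (5,5) (10,1) (11,9/8) (11,226/13) (5,16)]
3. After y ≥ 6: [(1,11) (2,8) (4,6) (11,6) (11,226/13) (5,16)]
4. After y ≤ 13: [(13/5,13) (1,11) (2,8) (4,6) (11,6) (11,13)]
5. Canonical ring: [(1,11) (2,8) (4,6) (11,6) (11,13) (13/5,13)]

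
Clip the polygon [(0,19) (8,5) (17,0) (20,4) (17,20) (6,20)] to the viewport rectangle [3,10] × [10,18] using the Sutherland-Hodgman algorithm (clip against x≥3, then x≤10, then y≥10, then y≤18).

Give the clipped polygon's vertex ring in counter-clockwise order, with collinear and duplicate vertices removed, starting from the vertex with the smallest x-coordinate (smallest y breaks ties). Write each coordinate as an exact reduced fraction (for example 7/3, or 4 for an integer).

Clipped polygon: [(3,55/4) (36/7,10) (10,10) (10,18) (3,18)]

1. After x ≥ 3: [(3,39/2) (3,55/4) (8,5) (17,0) (20,4) (17,20) (6,20)]
2. After x ≤ 10: [(3,39/2) (3,55/4) (8,5) (10,35/9) (10,20) (6,20)]
3. After y ≥ 10: [(3,39/2) (3,55/4) (36/7,10) (10,10) (10,20) (6,20)]
4. After y ≤ 18: [(3,18) (3,55/4) (36/7,10) (10,10) (10,18)]
5. Canonical ring: [(3,55/4) (36/7,10) (10,10) (10,18) (3,18)]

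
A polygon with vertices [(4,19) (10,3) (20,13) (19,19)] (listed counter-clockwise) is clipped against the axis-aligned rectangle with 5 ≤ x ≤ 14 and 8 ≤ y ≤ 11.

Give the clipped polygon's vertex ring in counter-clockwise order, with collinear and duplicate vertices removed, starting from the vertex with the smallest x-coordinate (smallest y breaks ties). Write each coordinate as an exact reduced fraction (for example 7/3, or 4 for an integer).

1. After x ≥ 5: [(5,19) (5,49/3) (10,3) (20,13) (19,19)]
2. After x ≤ 14: [(14,19) (5,19) (5,49/3) (10,3) (14,7)]
3. After y ≥ 8: [(14,8) (14,19) (5,19) (5,49/3) (65/8,8)]
4. After y ≤ 11: [(14,8) (14,11) (7,11) (65/8,8)]
5. Canonical ring: [(7,11) (65/8,8) (14,8) (14,11)]

Clipped polygon: [(7,11) (65/8,8) (14,8) (14,11)]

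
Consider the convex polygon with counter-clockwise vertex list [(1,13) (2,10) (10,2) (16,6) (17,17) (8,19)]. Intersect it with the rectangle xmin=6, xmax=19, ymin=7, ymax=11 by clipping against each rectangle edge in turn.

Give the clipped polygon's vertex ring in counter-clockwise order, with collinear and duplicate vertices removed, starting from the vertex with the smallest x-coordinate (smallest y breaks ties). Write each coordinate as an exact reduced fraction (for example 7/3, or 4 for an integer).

Clipped polygon: [(6,7) (177/11,7) (181/11,11) (6,11)]

1. After x ≥ 6: [(6,121/7) (6,6) (10,2) (16,6) (17,17) (8,19)]
2. After x ≤ 19: [(6,121/7) (6,6) (10,2) (16,6) (17,17) (8,19)]
3. After y ≥ 7: [(6,121/7) (6,7) (177/11,7) (17,17) (8,19)]
4. After y ≤ 11: [(6,11) (6,7) (177/11,7) (181/11,11)]
5. Canonical ring: [(6,7) (177/11,7) (181/11,11) (6,11)]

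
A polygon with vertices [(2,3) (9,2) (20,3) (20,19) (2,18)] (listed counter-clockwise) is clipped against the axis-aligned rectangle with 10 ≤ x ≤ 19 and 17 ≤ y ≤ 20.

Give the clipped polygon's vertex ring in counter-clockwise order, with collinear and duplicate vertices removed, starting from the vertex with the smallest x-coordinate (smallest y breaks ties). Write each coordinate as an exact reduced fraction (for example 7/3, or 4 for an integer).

1. After x ≥ 10: [(10,23/11) (20,3) (20,19) (10,166/9)]
2. After x ≤ 19: [(10,23/11) (19,32/11) (19,341/18) (10,166/9)]
3. After y ≥ 17: [(10,17) (19,17) (19,341/18) (10,166/9)]
4. After y ≤ 20: [(10,17) (19,17) (19,341/18) (10,166/9)]
5. Canonical ring: [(10,17) (19,17) (19,341/18) (10,166/9)]

Clipped polygon: [(10,17) (19,17) (19,341/18) (10,166/9)]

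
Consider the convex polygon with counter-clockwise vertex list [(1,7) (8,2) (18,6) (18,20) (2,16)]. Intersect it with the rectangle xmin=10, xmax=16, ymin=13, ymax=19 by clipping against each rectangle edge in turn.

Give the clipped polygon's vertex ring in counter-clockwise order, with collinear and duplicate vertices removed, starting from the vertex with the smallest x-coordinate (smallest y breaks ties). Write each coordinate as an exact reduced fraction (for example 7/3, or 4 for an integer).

Clipped polygon: [(10,13) (16,13) (16,19) (14,19) (10,18)]

1. After x ≥ 10: [(10,14/5) (18,6) (18,20) (10,18)]
2. After x ≤ 16: [(10,14/5) (16,26/5) (16,39/2) (10,18)]
3. After y ≥ 13: [(10,13) (16,13) (16,39/2) (10,18)]
4. After y ≤ 19: [(10,13) (16,13) (16,19) (14,19) (10,18)]
5. Canonical ring: [(10,13) (16,13) (16,19) (14,19) (10,18)]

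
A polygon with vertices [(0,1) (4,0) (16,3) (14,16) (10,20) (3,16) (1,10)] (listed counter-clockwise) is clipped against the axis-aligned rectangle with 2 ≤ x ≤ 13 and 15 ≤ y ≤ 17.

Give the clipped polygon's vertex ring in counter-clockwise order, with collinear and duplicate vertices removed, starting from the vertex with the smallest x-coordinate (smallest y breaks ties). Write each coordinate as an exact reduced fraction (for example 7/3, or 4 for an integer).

Clipped polygon: [(8/3,15) (13,15) (13,17) (19/4,17) (3,16)]

1. After x ≥ 2: [(2,1/2) (4,0) (16,3) (14,16) (10,20) (3,16) (2,13)]
2. After x ≤ 13: [(2,1/2) (4,0) (13,9/4) (13,17) (10,20) (3,16) (2,13)]
3. After y ≥ 15: [(13,15) (13,17) (10,20) (3,16) (8/3,15)]
4. After y ≤ 17: [(13,15) (13,17) (13,17) (19/4,17) (3,16) (8/3,15)]
5. Canonical ring: [(8/3,15) (13,15) (13,17) (19/4,17) (3,16)]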